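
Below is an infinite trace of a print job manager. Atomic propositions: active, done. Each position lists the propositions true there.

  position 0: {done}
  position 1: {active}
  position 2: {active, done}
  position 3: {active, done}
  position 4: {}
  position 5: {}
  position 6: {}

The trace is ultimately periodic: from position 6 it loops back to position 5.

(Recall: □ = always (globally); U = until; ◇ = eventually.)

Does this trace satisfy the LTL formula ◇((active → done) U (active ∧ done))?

(active → done) U (active ∧ done) holds at position 2, which is reachable from 0, so ◇((active → done) U (active ∧ done)) holds.

Yes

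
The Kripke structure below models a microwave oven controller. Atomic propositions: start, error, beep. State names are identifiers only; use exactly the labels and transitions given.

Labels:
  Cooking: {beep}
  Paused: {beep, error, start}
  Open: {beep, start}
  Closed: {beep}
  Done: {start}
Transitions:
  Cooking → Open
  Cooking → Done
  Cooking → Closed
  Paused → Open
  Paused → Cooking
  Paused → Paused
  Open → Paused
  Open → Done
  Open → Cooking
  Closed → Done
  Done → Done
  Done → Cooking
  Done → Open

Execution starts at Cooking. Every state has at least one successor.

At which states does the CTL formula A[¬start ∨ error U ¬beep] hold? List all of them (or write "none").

States satisfying ¬start ∨ error: {Cooking, Paused, Closed}.
States satisfying ¬beep: {Done}.
States satisfying A[¬start ∨ error U ¬beep]: {Closed, Done}.

{Closed, Done}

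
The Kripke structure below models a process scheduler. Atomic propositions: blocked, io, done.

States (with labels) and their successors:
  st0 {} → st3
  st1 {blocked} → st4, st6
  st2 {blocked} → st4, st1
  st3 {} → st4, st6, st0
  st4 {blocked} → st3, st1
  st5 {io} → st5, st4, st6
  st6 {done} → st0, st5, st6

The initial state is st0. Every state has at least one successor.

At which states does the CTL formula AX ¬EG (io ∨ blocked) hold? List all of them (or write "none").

States satisfying ¬EG (io ∨ blocked): {st0, st3, st6}.
States satisfying AX ¬EG (io ∨ blocked): {st0}.

{st0}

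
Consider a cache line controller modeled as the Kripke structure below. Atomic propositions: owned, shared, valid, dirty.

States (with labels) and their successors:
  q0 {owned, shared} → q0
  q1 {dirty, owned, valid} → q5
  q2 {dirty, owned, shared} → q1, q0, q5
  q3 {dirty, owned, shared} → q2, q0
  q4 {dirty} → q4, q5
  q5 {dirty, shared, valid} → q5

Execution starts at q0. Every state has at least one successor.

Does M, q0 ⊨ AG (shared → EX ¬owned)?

No

States satisfying shared → EX ¬owned: {q1, q2, q4, q5}.
States satisfying AG (shared → EX ¬owned): {q1, q4, q5}.
q0 is reachable from q0 and violates shared → EX ¬owned, so AG fails at q0.
q0 ∉ Sat(AG (shared → EX ¬owned)).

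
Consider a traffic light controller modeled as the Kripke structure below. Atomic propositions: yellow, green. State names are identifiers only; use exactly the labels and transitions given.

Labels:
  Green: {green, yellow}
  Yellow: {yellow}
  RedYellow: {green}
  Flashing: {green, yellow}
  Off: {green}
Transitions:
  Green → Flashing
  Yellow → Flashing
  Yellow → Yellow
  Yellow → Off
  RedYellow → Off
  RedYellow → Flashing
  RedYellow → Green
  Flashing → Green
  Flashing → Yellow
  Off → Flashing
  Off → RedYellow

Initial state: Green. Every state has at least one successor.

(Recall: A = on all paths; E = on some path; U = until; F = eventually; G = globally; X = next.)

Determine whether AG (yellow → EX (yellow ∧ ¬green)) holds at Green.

Does not hold

States satisfying yellow → EX (yellow ∧ ¬green): {Yellow, RedYellow, Flashing, Off}.
States satisfying AG (yellow → EX (yellow ∧ ¬green)): ∅.
Green is reachable from Green and violates yellow → EX (yellow ∧ ¬green), so AG fails at Green.
Green ∉ Sat(AG (yellow → EX (yellow ∧ ¬green))).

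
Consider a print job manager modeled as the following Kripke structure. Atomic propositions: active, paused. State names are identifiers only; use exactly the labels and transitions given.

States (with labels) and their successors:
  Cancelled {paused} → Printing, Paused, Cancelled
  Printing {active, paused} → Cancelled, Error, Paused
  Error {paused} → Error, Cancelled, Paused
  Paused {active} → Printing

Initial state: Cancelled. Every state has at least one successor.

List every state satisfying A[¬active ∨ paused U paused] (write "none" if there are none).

{Cancelled, Printing, Error}

States satisfying ¬active ∨ paused: {Cancelled, Printing, Error}.
States satisfying paused: {Cancelled, Printing, Error}.
States satisfying A[¬active ∨ paused U paused]: {Cancelled, Printing, Error}.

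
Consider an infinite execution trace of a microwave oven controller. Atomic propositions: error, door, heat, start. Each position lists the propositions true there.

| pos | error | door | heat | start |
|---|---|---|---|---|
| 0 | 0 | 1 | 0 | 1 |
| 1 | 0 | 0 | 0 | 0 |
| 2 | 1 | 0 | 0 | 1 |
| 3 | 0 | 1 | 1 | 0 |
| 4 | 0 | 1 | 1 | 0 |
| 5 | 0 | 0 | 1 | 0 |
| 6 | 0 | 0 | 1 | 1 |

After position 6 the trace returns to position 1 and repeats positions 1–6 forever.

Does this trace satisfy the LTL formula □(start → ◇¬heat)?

Holds

start → ◇¬heat holds at every position 0..6, and those are all positions ever visited, so □(start → ◇¬heat) holds.
Positions where start holds: 0, 2, 6.
Check ◇¬heat at each: 0→ok, 2→ok, 6→ok.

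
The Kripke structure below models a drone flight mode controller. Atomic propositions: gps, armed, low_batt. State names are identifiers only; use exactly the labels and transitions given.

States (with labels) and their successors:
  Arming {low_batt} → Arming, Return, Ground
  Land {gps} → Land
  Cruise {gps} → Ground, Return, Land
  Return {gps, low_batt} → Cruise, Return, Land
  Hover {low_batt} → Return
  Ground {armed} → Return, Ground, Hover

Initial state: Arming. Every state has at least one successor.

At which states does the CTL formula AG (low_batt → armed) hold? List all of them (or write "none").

{Land}

States satisfying low_batt → armed: {Land, Cruise, Ground}.
States satisfying AG (low_batt → armed): {Land}.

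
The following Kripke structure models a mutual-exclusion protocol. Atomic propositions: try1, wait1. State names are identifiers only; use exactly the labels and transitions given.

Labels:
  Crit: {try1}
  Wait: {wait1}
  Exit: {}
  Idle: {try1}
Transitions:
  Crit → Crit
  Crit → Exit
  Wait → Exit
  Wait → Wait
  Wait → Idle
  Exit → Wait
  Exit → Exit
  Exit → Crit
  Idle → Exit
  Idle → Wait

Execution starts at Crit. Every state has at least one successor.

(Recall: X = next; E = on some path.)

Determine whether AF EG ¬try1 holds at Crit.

States satisfying EG ¬try1: {Wait, Exit}.
States satisfying AF EG ¬try1: {Wait, Exit, Idle}.
There is a path from Crit along which EG ¬try1 never holds.
Crit ∉ Sat(AF EG ¬try1).

No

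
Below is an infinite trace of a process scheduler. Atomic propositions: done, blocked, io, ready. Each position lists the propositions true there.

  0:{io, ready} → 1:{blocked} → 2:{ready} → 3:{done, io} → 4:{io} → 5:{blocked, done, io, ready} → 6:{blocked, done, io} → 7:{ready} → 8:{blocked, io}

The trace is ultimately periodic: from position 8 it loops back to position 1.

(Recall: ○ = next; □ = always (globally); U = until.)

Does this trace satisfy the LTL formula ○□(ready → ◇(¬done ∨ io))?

The position after 0 is 1; □(ready → ◇(¬done ∨ io)) is true there.

Holds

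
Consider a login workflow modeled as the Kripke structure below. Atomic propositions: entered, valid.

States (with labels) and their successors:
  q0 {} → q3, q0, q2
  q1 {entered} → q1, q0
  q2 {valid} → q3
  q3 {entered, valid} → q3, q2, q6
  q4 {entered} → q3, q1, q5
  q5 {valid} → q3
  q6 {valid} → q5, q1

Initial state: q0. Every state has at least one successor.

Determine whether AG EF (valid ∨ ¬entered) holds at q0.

States satisfying EF (valid ∨ ¬entered): {q0, q1, q2, q3, q4, q5, q6}.
States satisfying AG EF (valid ∨ ¬entered): {q0, q1, q2, q3, q4, q5, q6}.
Every state reachable from q0 satisfies EF (valid ∨ ¬entered).
q0 ∈ Sat(AG EF (valid ∨ ¬entered)).

Holds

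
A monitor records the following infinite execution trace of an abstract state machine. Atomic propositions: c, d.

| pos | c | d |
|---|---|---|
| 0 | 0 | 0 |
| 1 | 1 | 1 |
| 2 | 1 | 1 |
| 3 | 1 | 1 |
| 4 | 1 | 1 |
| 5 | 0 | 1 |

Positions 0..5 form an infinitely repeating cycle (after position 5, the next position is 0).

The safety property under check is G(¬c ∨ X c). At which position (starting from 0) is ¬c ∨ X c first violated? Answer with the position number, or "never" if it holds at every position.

4

Check ¬c ∨ X c at each position in order: 0 ✓, 1 ✓, 2 ✓, 3 ✓.
At position 4 the labels are {c, d} and the next position 5 has {d}, so ¬c ∨ X c is false there. This is the first violation.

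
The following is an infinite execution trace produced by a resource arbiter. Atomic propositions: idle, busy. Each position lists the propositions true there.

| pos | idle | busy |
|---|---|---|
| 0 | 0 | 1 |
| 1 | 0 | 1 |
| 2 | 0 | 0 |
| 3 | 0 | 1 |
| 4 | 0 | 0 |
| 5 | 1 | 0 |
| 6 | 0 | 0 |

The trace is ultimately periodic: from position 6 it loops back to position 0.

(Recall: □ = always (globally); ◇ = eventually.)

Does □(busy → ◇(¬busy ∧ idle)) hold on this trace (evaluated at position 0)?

busy → ◇(¬busy ∧ idle) holds at every position 0..6, and those are all positions ever visited, so □(busy → ◇(¬busy ∧ idle)) holds.
Positions where busy holds: 0, 1, 3.
Check ◇(¬busy ∧ idle) at each: 0→ok, 1→ok, 3→ok.

Holds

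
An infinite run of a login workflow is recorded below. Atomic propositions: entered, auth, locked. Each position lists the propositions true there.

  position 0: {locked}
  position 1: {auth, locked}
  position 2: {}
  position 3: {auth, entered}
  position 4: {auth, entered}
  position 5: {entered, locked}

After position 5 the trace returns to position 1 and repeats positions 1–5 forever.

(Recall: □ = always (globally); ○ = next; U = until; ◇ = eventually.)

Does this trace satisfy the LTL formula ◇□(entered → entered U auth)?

Holds

□(entered → entered U auth) holds at position 0, which is reachable from 0, so ◇□(entered → entered U auth) holds.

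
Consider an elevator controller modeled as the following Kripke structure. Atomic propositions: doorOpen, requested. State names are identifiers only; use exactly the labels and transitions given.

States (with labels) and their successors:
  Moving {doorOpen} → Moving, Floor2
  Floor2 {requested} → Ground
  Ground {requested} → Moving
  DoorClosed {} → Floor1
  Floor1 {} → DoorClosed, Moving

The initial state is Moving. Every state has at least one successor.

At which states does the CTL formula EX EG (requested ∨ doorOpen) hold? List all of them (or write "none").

States satisfying EG (requested ∨ doorOpen): {Moving, Floor2, Ground}.
States satisfying EX EG (requested ∨ doorOpen): {Moving, Floor2, Ground, Floor1}.

{Moving, Floor2, Ground, Floor1}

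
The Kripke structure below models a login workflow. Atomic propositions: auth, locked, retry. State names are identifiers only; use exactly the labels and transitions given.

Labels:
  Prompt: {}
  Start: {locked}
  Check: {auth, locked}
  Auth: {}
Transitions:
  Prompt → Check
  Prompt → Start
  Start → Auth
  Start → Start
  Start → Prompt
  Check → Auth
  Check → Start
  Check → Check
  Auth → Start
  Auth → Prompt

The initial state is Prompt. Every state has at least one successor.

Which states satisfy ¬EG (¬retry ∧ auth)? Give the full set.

States satisfying ¬retry ∧ auth: {Check}.
States satisfying EG (¬retry ∧ auth): {Check}.
States satisfying ¬EG (¬retry ∧ auth): {Prompt, Start, Auth}.

{Prompt, Start, Auth}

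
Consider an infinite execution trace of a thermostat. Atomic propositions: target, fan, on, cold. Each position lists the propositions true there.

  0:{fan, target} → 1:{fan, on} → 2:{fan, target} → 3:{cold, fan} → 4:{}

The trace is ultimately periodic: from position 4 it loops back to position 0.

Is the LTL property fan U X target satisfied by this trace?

Walking from position 0: X target first holds at position 1, and fan holds at every earlier position along the way, so fan U X target holds.

Satisfied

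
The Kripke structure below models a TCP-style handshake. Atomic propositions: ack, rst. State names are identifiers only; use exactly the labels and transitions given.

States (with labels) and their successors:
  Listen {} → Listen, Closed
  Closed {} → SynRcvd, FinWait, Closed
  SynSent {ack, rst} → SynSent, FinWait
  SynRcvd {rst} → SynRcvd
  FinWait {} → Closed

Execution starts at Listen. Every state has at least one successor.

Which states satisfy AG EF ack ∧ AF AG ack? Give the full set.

States satisfying EF ack: {SynSent}.
States satisfying AG EF ack: ∅.
States satisfying AG ack: ∅.
States satisfying AF AG ack: ∅.
States satisfying AG EF ack ∧ AF AG ack: ∅.

none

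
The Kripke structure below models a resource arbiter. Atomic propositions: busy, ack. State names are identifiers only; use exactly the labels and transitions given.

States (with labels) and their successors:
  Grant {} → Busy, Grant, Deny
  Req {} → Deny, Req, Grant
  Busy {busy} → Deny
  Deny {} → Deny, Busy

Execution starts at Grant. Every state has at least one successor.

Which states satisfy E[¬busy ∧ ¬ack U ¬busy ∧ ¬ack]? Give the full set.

{Grant, Req, Deny}

States satisfying ¬busy ∧ ¬ack: {Grant, Req, Deny}.
States satisfying E[¬busy ∧ ¬ack U ¬busy ∧ ¬ack]: {Grant, Req, Deny}.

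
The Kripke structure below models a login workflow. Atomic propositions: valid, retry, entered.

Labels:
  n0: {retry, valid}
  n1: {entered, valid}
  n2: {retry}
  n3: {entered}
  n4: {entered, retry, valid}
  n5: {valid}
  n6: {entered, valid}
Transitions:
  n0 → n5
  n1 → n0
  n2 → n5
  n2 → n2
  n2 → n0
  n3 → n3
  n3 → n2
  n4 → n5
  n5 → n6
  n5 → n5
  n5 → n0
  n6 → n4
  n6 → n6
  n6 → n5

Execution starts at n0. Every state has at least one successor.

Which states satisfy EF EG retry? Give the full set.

States satisfying EG retry: {n2}.
States satisfying EF EG retry: {n2, n3}.

{n2, n3}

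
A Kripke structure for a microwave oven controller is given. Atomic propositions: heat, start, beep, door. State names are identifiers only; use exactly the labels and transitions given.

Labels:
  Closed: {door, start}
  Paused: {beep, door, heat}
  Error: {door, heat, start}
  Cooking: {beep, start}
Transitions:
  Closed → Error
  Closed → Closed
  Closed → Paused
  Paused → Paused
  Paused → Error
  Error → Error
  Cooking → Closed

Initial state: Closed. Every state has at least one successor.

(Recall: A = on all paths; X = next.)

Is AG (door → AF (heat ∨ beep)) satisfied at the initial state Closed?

Does not hold

States satisfying door → AF (heat ∨ beep): {Paused, Error, Cooking}.
States satisfying AG (door → AF (heat ∨ beep)): {Paused, Error}.
Closed is reachable from Closed and violates door → AF (heat ∨ beep), so AG fails at Closed.
Closed ∉ Sat(AG (door → AF (heat ∨ beep))).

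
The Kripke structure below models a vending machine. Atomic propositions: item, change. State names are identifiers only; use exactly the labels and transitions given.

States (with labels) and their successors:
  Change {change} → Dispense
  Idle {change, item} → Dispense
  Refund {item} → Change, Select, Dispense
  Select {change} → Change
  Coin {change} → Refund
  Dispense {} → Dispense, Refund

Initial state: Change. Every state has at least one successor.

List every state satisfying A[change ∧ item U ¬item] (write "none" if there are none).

{Change, Idle, Select, Coin, Dispense}

States satisfying change ∧ item: {Idle}.
States satisfying ¬item: {Change, Select, Coin, Dispense}.
States satisfying A[change ∧ item U ¬item]: {Change, Idle, Select, Coin, Dispense}.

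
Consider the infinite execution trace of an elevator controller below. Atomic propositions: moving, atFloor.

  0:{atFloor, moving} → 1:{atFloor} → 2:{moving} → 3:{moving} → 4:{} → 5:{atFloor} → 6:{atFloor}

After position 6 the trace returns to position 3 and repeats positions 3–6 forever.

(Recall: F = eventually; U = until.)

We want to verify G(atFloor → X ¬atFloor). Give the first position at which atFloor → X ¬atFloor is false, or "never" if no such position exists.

0

At position 0 the labels are {atFloor, moving} and the next position 1 has {atFloor}, so atFloor → X ¬atFloor is false there. This is the first violation.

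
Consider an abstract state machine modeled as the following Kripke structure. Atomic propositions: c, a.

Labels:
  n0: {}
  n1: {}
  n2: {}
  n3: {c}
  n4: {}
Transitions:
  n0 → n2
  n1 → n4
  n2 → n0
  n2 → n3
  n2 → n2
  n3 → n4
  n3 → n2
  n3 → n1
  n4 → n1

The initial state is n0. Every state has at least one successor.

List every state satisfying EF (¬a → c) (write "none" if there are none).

{n0, n2, n3}

States satisfying ¬a → c: {n3}.
States satisfying EF (¬a → c): {n0, n2, n3}.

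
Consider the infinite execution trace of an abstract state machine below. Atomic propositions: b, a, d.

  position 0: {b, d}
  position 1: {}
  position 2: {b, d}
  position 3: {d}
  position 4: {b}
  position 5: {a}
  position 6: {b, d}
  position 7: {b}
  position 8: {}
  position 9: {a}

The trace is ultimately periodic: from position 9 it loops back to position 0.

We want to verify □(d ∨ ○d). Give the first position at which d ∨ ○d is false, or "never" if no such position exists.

Check d ∨ ○d at each position in order: 0 ✓, 1 ✓, 2 ✓, 3 ✓.
At position 4 the labels are {b} and the next position 5 has {a}, so d ∨ ○d is false there. This is the first violation.

4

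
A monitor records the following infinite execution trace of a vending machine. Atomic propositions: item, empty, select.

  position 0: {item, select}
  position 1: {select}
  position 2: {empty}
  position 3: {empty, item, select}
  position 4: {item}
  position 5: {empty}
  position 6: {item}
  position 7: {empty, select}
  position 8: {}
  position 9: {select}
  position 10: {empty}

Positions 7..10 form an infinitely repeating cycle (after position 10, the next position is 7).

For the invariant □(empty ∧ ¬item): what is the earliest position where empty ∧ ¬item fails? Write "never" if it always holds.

0

At position 0 the labels are {item, select}, so empty ∧ ¬item is false there. This is the first violation.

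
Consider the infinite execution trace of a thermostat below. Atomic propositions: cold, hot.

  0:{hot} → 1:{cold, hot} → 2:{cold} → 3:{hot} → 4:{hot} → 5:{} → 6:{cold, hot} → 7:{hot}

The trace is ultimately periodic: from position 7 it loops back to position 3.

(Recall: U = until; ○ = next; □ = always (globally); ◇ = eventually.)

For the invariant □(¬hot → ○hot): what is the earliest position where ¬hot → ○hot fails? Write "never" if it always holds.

never

¬hot → ○hot holds at every position 0..7, and those are all the positions the trace ever visits, so the invariant □(¬hot → ○hot) is never violated.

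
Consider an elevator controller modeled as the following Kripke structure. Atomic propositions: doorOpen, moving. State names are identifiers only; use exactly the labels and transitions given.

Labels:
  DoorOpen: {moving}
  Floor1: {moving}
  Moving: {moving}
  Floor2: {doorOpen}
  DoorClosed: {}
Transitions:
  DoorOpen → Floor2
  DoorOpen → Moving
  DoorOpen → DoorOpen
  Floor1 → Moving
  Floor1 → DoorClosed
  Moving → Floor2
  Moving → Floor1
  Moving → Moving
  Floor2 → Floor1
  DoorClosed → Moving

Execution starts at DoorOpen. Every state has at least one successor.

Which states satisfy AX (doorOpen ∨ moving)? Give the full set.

{DoorOpen, Moving, Floor2, DoorClosed}

States satisfying doorOpen ∨ moving: {DoorOpen, Floor1, Moving, Floor2}.
States satisfying AX (doorOpen ∨ moving): {DoorOpen, Moving, Floor2, DoorClosed}.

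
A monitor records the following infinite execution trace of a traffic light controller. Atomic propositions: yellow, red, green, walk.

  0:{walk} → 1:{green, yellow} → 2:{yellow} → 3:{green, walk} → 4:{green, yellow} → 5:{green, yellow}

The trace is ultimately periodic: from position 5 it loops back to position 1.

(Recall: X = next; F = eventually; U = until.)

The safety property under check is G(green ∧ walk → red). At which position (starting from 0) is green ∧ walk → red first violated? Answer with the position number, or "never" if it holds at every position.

Check green ∧ walk → red at each position in order: 0 ✓, 1 ✓, 2 ✓.
At position 3 the labels are {green, walk}, so green ∧ walk → red is false there. This is the first violation.

3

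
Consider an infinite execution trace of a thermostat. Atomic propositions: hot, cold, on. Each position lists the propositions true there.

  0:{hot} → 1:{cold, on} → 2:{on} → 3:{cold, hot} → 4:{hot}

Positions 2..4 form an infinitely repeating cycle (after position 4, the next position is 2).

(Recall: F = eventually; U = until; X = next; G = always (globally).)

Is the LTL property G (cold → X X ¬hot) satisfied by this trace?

No

cold → X X ¬hot must hold at every position from 0 onward. It fails at position 1, so G (cold → X X ¬hot) is false.
Positions where cold holds: 1, 3.
Check X X ¬hot at each: 1→fails, 3→ok.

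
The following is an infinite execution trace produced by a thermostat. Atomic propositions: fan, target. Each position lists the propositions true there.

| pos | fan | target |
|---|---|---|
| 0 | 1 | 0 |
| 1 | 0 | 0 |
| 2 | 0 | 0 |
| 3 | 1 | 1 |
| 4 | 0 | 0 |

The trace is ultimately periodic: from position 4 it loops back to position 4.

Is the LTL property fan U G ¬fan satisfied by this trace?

Violated

Walking from position 0: at position 1, G ¬fan has not yet held and fan fails, so fan U G ¬fan is false.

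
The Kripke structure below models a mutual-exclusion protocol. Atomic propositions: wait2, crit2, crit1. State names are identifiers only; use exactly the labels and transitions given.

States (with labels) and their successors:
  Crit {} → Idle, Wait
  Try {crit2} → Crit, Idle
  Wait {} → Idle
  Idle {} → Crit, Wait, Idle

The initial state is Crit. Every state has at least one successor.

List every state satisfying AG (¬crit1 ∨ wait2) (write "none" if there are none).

{Crit, Try, Wait, Idle}

States satisfying ¬crit1 ∨ wait2: {Crit, Try, Wait, Idle}.
States satisfying AG (¬crit1 ∨ wait2): {Crit, Try, Wait, Idle}.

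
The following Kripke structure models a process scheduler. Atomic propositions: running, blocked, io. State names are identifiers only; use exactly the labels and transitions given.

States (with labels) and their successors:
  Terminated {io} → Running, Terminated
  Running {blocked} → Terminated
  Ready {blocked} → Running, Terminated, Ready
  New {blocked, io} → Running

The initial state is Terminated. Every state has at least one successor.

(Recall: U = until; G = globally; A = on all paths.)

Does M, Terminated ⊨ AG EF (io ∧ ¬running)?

Holds

States satisfying EF (io ∧ ¬running): {Terminated, Running, Ready, New}.
States satisfying AG EF (io ∧ ¬running): {Terminated, Running, Ready, New}.
Every state reachable from Terminated satisfies EF (io ∧ ¬running).
Terminated ∈ Sat(AG EF (io ∧ ¬running)).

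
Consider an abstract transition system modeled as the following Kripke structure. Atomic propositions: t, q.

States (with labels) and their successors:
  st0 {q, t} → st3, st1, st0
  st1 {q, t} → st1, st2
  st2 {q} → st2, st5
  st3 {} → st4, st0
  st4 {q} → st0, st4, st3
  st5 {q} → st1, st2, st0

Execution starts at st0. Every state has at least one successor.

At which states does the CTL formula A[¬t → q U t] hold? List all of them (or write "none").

{st0, st1}

States satisfying ¬t → q: {st0, st1, st2, st4, st5}.
States satisfying t: {st0, st1}.
States satisfying A[¬t → q U t]: {st0, st1}.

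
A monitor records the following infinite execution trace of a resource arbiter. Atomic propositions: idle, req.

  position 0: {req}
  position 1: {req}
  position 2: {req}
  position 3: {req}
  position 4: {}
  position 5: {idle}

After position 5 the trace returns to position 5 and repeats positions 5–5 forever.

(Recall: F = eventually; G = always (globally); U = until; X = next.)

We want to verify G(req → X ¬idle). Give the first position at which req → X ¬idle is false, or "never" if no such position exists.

never

req → X ¬idle holds at every position 0..5, and those are all the positions the trace ever visits, so the invariant G(req → X ¬idle) is never violated.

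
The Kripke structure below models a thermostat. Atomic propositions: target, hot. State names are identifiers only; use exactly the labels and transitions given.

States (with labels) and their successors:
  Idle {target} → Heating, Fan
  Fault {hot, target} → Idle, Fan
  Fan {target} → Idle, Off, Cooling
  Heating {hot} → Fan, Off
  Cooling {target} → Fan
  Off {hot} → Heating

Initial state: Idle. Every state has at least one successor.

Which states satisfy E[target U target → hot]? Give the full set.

{Idle, Fault, Fan, Heating, Cooling, Off}

States satisfying target: {Idle, Fault, Fan, Cooling}.
States satisfying target → hot: {Fault, Heating, Off}.
States satisfying E[target U target → hot]: {Idle, Fault, Fan, Heating, Cooling, Off}.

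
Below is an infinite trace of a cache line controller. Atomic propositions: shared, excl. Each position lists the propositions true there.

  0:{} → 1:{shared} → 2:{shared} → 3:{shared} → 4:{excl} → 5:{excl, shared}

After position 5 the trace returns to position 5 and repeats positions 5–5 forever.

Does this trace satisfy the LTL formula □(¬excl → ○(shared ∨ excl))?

¬excl → ○(shared ∨ excl) holds at every position 0..5, and those are all positions ever visited, so □(¬excl → ○(shared ∨ excl)) holds.
Positions where ¬excl holds: 0, 1, 2, 3.
Check ○(shared ∨ excl) at each: 0→ok, 1→ok, 2→ok, 3→ok.

Holds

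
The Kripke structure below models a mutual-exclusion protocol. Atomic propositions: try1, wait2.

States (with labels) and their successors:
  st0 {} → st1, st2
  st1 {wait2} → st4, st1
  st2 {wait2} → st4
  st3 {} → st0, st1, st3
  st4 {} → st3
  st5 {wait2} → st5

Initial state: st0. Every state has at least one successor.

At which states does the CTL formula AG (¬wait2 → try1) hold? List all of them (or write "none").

{st5}

States satisfying ¬wait2 → try1: {st1, st2, st5}.
States satisfying AG (¬wait2 → try1): {st5}.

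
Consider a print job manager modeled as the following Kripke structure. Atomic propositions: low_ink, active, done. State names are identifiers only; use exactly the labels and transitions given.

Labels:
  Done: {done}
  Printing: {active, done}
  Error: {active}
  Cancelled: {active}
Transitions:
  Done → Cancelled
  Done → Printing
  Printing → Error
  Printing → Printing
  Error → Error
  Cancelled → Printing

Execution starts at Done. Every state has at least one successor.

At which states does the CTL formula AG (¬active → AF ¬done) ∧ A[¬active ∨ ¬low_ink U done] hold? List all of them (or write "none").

{Printing, Cancelled}

States satisfying ¬active → AF ¬done: {Printing, Error, Cancelled}.
States satisfying AG (¬active → AF ¬done): {Printing, Error, Cancelled}.
States satisfying ¬active ∨ ¬low_ink: {Done, Printing, Error, Cancelled}.
States satisfying done: {Done, Printing}.
States satisfying A[¬active ∨ ¬low_ink U done]: {Done, Printing, Cancelled}.
States satisfying AG (¬active → AF ¬done) ∧ A[¬active ∨ ¬low_ink U done]: {Printing, Cancelled}.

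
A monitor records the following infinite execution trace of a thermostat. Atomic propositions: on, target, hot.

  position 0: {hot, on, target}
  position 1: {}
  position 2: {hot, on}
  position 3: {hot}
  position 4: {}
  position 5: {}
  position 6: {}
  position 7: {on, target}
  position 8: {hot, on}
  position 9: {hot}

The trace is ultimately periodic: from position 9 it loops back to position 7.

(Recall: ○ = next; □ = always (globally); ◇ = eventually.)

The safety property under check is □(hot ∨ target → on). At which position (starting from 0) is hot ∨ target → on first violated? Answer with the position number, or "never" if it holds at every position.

Check hot ∨ target → on at each position in order: 0 ✓, 1 ✓, 2 ✓.
At position 3 the labels are {hot}, so hot ∨ target → on is false there. This is the first violation.

3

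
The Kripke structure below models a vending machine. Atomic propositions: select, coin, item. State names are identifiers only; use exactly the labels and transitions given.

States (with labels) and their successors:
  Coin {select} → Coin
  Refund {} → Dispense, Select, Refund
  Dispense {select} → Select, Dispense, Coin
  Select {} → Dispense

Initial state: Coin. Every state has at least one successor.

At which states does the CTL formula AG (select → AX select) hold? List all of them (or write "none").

{Coin}

States satisfying select → AX select: {Coin, Refund, Select}.
States satisfying AG (select → AX select): {Coin}.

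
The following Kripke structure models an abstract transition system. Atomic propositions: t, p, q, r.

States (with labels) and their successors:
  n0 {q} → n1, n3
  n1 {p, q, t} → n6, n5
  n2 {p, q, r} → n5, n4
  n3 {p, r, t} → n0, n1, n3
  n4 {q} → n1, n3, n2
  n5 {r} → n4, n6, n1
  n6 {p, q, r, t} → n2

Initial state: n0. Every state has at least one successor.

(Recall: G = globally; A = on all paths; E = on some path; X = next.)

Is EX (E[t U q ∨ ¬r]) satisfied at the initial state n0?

States satisfying E[t U q ∨ ¬r]: {n0, n1, n2, n3, n4, n6}.
States satisfying EX (E[t U q ∨ ¬r]): {n0, n1, n2, n3, n4, n5, n6}.
n0 ∈ Sat(EX (E[t U q ∨ ¬r])).

Satisfied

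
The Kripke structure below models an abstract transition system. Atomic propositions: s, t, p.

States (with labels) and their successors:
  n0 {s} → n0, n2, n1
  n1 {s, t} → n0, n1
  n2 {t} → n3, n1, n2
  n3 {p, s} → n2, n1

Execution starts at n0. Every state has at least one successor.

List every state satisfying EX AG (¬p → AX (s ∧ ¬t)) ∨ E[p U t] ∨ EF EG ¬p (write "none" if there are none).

States satisfying AG (¬p → AX (s ∧ ¬t)): ∅.
States satisfying EX AG (¬p → AX (s ∧ ¬t)): ∅.
States satisfying p: {n3}.
States satisfying t: {n1, n2}.
States satisfying E[p U t]: {n1, n2, n3}.
States satisfying EG ¬p: {n0, n1, n2}.
States satisfying EF EG ¬p: {n0, n1, n2, n3}.
States satisfying E[p U t] ∨ EF EG ¬p: {n0, n1, n2, n3}.
States satisfying EX AG (¬p → AX (s ∧ ¬t)) ∨ E[p U t] ∨ EF EG ¬p: {n0, n1, n2, n3}.

{n0, n1, n2, n3}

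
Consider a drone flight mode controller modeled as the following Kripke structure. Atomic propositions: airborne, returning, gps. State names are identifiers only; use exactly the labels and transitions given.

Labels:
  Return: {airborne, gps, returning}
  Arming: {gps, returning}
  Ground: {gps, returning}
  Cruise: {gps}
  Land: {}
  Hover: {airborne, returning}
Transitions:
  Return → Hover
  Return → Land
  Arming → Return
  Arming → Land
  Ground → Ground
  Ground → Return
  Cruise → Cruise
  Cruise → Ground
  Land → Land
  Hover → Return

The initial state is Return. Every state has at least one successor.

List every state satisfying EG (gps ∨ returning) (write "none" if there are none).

{Return, Arming, Ground, Cruise, Hover}

States satisfying gps ∨ returning: {Return, Arming, Ground, Cruise, Hover}.
States satisfying EG (gps ∨ returning): {Return, Arming, Ground, Cruise, Hover}.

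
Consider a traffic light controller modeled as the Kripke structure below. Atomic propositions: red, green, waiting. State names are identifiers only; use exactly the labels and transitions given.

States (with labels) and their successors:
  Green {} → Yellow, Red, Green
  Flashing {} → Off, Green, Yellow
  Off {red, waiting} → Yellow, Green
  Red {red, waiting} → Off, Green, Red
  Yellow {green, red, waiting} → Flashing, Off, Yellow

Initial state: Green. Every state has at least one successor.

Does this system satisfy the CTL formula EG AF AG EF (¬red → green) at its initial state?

States satisfying AF AG EF (¬red → green): {Green, Flashing, Off, Red, Yellow}.
States satisfying EG AF AG EF (¬red → green): {Green, Flashing, Off, Red, Yellow}.
Green ∈ Sat(EG AF AG EF (¬red → green)).

Satisfied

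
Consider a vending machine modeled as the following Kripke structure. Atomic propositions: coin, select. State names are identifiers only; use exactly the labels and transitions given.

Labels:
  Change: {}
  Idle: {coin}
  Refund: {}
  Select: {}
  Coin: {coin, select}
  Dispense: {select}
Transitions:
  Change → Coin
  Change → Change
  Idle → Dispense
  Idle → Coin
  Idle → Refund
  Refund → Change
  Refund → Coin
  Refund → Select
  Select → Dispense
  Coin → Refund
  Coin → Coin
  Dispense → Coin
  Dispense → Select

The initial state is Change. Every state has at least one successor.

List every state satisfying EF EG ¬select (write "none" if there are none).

{Change, Idle, Refund, Select, Coin, Dispense}

States satisfying EG ¬select: {Change, Idle, Refund}.
States satisfying EF EG ¬select: {Change, Idle, Refund, Select, Coin, Dispense}.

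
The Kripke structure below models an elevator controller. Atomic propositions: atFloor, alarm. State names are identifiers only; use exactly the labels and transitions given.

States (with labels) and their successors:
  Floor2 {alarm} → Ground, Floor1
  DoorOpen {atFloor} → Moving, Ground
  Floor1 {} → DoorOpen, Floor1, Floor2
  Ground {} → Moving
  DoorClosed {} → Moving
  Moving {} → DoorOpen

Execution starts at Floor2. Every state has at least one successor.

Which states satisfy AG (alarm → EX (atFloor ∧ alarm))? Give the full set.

States satisfying alarm → EX (atFloor ∧ alarm): {DoorOpen, Floor1, Ground, DoorClosed, Moving}.
States satisfying AG (alarm → EX (atFloor ∧ alarm)): {DoorOpen, Ground, DoorClosed, Moving}.

{DoorOpen, Ground, DoorClosed, Moving}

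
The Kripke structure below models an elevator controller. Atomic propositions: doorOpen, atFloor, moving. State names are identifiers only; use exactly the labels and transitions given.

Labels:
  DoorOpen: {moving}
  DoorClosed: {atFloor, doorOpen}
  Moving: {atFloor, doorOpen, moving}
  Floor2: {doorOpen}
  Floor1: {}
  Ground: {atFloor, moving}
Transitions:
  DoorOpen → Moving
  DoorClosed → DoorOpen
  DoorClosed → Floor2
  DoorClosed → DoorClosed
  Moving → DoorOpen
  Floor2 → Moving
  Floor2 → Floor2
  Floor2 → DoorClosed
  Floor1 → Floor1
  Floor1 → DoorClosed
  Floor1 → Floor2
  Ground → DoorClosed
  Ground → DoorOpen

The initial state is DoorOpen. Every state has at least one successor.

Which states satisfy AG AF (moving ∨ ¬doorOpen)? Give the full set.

{DoorOpen, Moving}

States satisfying AF (moving ∨ ¬doorOpen): {DoorOpen, Moving, Floor1, Ground}.
States satisfying AG AF (moving ∨ ¬doorOpen): {DoorOpen, Moving}.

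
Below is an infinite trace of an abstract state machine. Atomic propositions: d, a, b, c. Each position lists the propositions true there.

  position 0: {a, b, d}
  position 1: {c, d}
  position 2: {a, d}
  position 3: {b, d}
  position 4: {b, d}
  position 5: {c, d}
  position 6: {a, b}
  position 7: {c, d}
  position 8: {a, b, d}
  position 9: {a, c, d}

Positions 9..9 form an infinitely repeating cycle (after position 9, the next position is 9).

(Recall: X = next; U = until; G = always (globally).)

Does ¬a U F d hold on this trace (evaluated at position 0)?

Walking from position 0: F d first holds at position 0, and ¬a holds at every earlier position along the way, so ¬a U F d holds.

Satisfied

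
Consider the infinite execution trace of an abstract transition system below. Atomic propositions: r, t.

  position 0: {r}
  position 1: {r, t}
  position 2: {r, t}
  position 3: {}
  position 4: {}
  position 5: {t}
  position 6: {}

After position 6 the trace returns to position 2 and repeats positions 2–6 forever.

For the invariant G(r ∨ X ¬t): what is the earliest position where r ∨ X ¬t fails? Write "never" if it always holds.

Check r ∨ X ¬t at each position in order: 0 ✓, 1 ✓, 2 ✓, 3 ✓.
At position 4 the labels are {} and the next position 5 has {t}, so r ∨ X ¬t is false there. This is the first violation.

4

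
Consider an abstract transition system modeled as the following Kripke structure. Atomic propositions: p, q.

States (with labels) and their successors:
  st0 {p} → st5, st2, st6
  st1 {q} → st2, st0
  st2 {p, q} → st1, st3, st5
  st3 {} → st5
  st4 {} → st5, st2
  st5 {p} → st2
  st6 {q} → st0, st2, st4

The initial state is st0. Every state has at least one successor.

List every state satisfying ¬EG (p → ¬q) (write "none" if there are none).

{st2, st3, st4, st5}

States satisfying p → ¬q: {st0, st1, st3, st4, st5, st6}.
States satisfying EG (p → ¬q): {st0, st1, st6}.
States satisfying ¬EG (p → ¬q): {st2, st3, st4, st5}.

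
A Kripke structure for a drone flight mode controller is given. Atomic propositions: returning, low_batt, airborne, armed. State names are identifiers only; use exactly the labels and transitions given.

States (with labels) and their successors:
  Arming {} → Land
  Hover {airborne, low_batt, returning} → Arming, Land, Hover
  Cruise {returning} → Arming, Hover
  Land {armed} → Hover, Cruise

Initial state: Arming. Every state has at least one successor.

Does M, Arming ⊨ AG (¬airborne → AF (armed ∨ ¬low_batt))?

States satisfying ¬airborne → AF (armed ∨ ¬low_batt): {Arming, Hover, Cruise, Land}.
States satisfying AG (¬airborne → AF (armed ∨ ¬low_batt)): {Arming, Hover, Cruise, Land}.
Every state reachable from Arming satisfies ¬airborne → AF (armed ∨ ¬low_batt).
Arming ∈ Sat(AG (¬airborne → AF (armed ∨ ¬low_batt))).

Satisfied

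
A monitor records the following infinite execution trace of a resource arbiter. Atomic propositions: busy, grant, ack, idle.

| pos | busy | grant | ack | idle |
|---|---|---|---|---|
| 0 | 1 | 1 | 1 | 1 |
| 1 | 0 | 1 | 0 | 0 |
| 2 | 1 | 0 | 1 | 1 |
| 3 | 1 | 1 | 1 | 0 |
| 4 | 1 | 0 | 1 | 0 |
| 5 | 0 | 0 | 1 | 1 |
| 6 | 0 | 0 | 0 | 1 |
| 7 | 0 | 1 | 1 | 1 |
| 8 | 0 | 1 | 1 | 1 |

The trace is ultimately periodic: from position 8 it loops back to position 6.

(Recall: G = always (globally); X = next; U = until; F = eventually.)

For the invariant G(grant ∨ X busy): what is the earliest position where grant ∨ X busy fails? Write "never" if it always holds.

Check grant ∨ X busy at each position in order: 0 ✓, 1 ✓, 2 ✓, 3 ✓.
At position 4 the labels are {ack, busy} and the next position 5 has {ack, idle}, so grant ∨ X busy is false there. This is the first violation.

4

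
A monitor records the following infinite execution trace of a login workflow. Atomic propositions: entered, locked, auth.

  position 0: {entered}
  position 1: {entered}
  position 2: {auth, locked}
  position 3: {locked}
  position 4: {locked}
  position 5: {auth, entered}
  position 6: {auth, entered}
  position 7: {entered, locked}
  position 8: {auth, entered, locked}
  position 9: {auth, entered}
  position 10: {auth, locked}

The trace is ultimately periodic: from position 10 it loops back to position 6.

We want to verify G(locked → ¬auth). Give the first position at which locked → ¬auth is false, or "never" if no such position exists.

2

Check locked → ¬auth at each position in order: 0 ✓, 1 ✓.
At position 2 the labels are {auth, locked}, so locked → ¬auth is false there. This is the first violation.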